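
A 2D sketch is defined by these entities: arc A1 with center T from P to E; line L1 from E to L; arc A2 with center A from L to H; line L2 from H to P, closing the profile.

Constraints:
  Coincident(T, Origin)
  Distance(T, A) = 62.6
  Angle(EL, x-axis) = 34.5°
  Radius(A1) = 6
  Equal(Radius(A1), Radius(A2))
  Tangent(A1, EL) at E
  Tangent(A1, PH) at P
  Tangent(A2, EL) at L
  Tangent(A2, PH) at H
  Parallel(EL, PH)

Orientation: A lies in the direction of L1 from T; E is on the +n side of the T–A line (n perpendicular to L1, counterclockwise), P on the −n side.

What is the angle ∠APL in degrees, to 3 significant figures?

5.38°

The slot axis is L1's direction at 34.5°, so u = (cos 34.5°, sin 34.5°) = (0.824, 0.566) and n = (−sin 34.5°, cos 34.5°) = (-0.566, 0.824). T is at the origin and A lies 62.6 along u from T, so A = 62.6·u = (51.6, 35.5). Tangency of A1 to both parallel lines with radius 6.0 puts E and P at T ± 6.0·n: E = (-3.40, 4.94), P = (3.40, -4.94). Equal radii place L and H the same way about A: L = A + 6.0·n = (48.2, 40.4), H = A − 6.0·n = (55.0, 30.5). Then cos ∠APL = PA·PL / (|PA||PL|), giving 5.38°.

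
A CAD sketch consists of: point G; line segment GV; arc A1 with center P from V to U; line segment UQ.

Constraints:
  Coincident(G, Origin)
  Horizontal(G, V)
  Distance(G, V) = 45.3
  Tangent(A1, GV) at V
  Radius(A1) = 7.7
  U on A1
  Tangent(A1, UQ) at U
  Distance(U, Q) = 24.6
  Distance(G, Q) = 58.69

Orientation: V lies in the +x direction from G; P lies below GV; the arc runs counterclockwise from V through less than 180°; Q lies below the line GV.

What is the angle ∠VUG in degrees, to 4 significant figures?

107.1°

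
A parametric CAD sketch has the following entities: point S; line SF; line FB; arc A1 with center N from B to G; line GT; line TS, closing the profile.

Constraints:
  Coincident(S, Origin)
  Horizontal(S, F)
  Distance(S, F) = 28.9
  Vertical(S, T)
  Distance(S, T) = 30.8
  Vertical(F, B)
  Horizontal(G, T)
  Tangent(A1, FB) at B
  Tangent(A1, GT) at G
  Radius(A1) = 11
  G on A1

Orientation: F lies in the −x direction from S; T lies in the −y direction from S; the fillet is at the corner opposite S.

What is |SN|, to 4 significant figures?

26.69

S is at the origin; SF is horizontal with |SF| = 28.9 and F on the −x side, so F = (-28.90, 0.000). ST is vertical with |ST| = 30.8 and T on the −y side, so T = (0.000, -30.80). The virtual corner opposite S is at (-28.90, -30.80). Tangency of A1 to FB means the radius NB is perpendicular to FB and tangency of A1 to GT means the radius NG is perpendicular to GT, with radius 11.0, so the center N sits 11.0 in from both sides at N = (-17.90, -19.80). Then |SN| = |N − S| = 26.69.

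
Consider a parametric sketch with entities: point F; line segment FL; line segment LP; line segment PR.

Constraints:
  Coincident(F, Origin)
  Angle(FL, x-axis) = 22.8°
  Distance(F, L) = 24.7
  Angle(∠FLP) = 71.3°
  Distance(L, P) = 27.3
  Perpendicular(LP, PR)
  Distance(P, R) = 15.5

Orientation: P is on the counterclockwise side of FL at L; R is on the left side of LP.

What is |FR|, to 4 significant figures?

20.93

F is at the origin; FL runs at 22.8° with length 24.7, so L = 24.7·(cos 22.8°, sin 22.8°) = (22.77, 9.572). ∠FLP = 71.3°, so LP runs at 22.8° + (180° − 71.3°) = 131.5° from the x-axis; with |LP| = 27.3, P = L + 27.3·(cos 131.5°, sin 131.5°) = (4.680, 30.02). LP is perpendicular to PR; with |PR| = 15.5 on the left of LP, R = P + 15.5·(-0.7490, -0.6626) = (-6.928, 19.75). Then |FR| = |R − F| = 20.93.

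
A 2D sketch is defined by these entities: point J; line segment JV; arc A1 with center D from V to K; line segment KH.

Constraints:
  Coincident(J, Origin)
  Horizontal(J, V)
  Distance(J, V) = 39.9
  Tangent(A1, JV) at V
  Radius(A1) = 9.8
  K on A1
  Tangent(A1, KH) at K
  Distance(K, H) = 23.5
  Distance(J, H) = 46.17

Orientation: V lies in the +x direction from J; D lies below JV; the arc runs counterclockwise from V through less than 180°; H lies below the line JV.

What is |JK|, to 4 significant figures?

31.84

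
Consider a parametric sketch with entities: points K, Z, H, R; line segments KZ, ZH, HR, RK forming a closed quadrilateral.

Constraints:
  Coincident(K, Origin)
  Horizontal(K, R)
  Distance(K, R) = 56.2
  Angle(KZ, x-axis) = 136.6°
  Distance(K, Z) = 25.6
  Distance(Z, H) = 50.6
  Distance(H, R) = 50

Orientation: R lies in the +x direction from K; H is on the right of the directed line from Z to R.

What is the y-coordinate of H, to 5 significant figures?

-22.897

Checks: K.y = 0.00, R.y = 0.00 ✓; |ZH| = 50.60 ✓; |HR| = 50.00 ✓.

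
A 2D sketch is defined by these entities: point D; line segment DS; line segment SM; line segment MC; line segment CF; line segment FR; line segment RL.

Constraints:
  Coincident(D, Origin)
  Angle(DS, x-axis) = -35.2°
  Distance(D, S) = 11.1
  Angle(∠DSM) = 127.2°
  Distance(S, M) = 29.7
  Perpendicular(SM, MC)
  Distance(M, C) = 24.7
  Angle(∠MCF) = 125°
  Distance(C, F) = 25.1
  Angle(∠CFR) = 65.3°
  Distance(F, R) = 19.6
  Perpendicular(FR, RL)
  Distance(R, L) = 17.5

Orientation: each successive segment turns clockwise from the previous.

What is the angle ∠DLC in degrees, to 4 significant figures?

145.4°

∠CFR = 65.3° gives FR at 12.30° from the x-axis; with |FR| = 19.6, R = (-10.53, -12.72). FR ⟂ RL, so RL runs at -77.70°; with |RL| = 17.5, L = (-6.806, -29.82). Then cos ∠DLC = LD·LC / (|LD||LC|), giving 145.4°.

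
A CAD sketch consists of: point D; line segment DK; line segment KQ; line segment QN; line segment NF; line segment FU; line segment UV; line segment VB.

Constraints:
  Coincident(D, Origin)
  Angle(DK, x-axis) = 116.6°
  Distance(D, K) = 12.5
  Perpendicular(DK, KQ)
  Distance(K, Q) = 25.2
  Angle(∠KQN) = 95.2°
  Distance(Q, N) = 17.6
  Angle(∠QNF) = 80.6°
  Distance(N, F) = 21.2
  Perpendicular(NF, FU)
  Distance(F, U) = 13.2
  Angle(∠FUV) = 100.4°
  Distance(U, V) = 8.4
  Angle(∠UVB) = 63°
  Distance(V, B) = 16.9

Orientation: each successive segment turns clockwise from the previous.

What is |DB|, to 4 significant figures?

10.37

D is at the origin; DK runs at 116.6° with length 12.5, so K = (-5.597, 11.18). DK is perpendicular to KQ, so KQ runs at 26.60°; with |KQ| = 25.2, Q = (16.94, 22.46). ∠KQN = 95.2° gives QN at -58.20° from the x-axis; with |QN| = 17.6, N = (26.21, 7.502). ∠QNF = 80.6° gives NF at -157.6° from the x-axis; with |NF| = 21.2, F = (6.610, -0.5763). The perpendicularity gives FU at right angles to NF, so FU runs at 112.4°; with |FU| = 13.2, U = (1.580, 11.63). ∠FUV = 100.4° gives UV at 32.80° from the x-axis; with |UV| = 8.4, V = (8.640, 16.18). ∠UVB = 63.0° gives VB at -84.20° from the x-axis; with |VB| = 16.9, B = (10.35, -0.6355). Then |DB| = |B − D| = 10.37.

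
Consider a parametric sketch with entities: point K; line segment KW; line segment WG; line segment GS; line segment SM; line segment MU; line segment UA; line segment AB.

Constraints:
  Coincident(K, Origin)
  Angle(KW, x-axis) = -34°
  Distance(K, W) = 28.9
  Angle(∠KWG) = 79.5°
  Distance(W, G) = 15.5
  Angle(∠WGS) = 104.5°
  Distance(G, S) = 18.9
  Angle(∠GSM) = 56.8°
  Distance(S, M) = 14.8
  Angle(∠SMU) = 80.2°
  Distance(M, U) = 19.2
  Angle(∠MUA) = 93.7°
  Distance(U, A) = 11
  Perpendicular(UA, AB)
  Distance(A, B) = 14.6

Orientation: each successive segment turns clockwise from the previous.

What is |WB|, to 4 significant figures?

24.12

K is at the origin; KW runs at -34.0° with length 28.9, so W = (23.96, -16.16). ∠KWG = 79.5° gives WG at -134.5° from the x-axis; with |WG| = 15.5, G = (13.10, -27.22). ∠WGS = 104.5° gives GS at 150.0° from the x-axis; with |GS| = 18.9, S = (-3.273, -17.77). ∠GSM = 56.8° gives SM at 26.80° from the x-axis; with |SM| = 14.8, M = (9.937, -11.09). ∠SMU = 80.2° gives MU at -73.00° from the x-axis; with |MU| = 19.2, U = (15.55, -29.45). ∠MUA = 93.7° gives UA at -159.3° from the x-axis; with |UA| = 11.0, A = (5.261, -33.34). The perpendicularity gives AB at right angles to UA, so AB runs at 110.7°; with |AB| = 14.6, B = (0.1004, -19.68). Then |WB| = |B − W| = 24.12.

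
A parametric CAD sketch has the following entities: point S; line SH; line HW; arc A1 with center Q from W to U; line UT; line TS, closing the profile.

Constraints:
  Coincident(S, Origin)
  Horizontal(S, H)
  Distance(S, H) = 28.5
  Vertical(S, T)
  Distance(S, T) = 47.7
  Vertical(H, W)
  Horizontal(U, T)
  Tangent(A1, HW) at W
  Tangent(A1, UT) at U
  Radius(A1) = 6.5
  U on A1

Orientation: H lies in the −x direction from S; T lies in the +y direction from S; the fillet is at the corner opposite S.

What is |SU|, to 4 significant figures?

52.53

S is at the origin; S and H share the same y with |SH| = 28.5 and H on the −x side, so H = (-28.50, 0.000). ST is vertical with |ST| = 47.7 and T on the +y side, so T = (0.000, 47.70). The virtual corner opposite S is at (-28.50, 47.70). Tangency of A1 to HW means the radius QW is perpendicular to HW and since A1 is tangent to UT there, QU ⟂ UT, with radius 6.5, so the center Q sits 6.5 in from both sides at Q = (-22.00, 41.20). That places the tangent points at W = (-28.50, 41.20) on HW and U = (-22.00, 47.70) on UT. Then |SU| = |U − S| = 52.53.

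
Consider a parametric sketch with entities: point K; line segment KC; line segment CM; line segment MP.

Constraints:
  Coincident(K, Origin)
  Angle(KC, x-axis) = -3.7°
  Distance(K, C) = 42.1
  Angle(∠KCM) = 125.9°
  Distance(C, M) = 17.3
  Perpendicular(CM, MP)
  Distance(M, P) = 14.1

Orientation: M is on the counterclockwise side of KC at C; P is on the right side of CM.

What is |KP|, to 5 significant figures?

63.925

K is at the origin; KC runs at -3.7° with length 42.1, so C = 42.1·(cos -3.7°, sin -3.7°) = (42.012, -2.7168). ∠KCM = 125.9°, so CM runs at -3.7° + (180° − 125.9°) = 50.400° from the x-axis; with |CM| = 17.3, M = C + 17.3·(cos 50.400°, sin 50.400°) = (53.040, 10.613). CM ⟂ MP; with |MP| = 14.1 on the right of CM, P = M + 14.1·(0.77051, -0.63742) = (63.904, 1.6254). Then |KP| = |P − K| = 63.925.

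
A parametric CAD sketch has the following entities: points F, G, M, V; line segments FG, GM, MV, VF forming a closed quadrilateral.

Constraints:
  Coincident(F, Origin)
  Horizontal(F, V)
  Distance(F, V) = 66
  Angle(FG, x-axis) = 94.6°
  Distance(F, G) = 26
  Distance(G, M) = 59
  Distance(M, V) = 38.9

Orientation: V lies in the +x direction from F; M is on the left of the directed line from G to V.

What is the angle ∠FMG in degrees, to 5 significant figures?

22.591°

Checks: |GM| = 59.00 ✓; |MV| = 38.90 ✓.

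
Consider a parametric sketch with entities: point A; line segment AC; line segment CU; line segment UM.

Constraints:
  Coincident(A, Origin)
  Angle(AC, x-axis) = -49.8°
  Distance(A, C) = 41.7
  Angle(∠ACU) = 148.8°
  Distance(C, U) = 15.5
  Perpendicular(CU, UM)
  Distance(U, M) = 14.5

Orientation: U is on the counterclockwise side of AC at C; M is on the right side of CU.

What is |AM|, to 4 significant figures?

62.62

A is at the origin; AC runs at -49.8° with length 41.7, so C = 41.7·(cos -49.8°, sin -49.8°) = (26.92, -31.85). ∠ACU = 148.8°, so CU runs at -49.8° + (180° − 148.8°) = -18.60° from the x-axis; with |CU| = 15.5, U = C + 15.5·(cos -18.60°, sin -18.60°) = (41.61, -36.79). CU is perpendicular to UM; with |UM| = 14.5 on the right of CU, M = U + 14.5·(-0.3190, -0.9478) = (36.98, -50.54). Then |AM| = |M − A| = 62.62.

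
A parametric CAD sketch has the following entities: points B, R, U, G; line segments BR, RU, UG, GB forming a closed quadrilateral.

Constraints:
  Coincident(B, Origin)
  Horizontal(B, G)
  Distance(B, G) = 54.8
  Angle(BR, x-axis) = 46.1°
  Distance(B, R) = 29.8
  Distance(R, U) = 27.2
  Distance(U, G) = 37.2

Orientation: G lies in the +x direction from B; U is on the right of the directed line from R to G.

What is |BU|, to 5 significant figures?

18.873

Checks: |RU| = 27.20 ✓; |UG| = 37.20 ✓.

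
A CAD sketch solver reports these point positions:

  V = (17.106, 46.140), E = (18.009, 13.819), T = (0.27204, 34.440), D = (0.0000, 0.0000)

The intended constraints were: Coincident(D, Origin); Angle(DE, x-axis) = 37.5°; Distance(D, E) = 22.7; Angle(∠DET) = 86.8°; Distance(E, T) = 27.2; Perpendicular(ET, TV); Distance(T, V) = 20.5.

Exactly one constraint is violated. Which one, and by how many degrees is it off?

Perpendicular(ET, TV) — off by 5.90°.

D = (0.00, 0.00) ✓; DE at 37.50° ✓; |DE| = 22.70 ✓; ∠DET = 86.80° ✓; |ET| = 27.20 ✓; ∠(ET, TV) = 95.90° ✗; |TV| = 20.50 ✓.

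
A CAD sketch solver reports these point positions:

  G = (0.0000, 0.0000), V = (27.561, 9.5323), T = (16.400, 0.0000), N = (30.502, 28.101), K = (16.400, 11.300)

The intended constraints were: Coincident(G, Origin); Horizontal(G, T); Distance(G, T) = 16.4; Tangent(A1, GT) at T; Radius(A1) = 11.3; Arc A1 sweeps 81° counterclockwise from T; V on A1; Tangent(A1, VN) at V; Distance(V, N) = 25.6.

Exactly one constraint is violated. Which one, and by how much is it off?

Distance(V, N) = 25.6 — off by 6.80.

G = (0.00, 0.00) ✓; G.y = 0.00, T.y = 0.00 ✓; |GT| = 16.40 ✓; ∠(KT, TG) = 90.00° ✓; |KT| = 11.30 ✓; bearing(K→V) − bearing(K→T) = 81.00° ✓; |KV| = 11.30 ✓; ∠(KV, VN) = 90.00° ✓; |VN| = 18.80 ✗.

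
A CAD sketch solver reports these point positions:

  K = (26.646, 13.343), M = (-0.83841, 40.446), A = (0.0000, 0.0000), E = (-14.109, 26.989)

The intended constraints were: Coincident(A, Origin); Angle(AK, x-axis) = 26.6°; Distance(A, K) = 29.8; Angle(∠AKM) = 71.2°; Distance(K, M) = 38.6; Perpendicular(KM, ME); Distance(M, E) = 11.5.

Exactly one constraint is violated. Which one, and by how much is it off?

Distance(M, E) = 11.5 — off by 7.40.

A = (0.00, 0.00) ✓; AK at 26.60° ✓; |AK| = 29.80 ✓; ∠AKM = 71.20° ✓; |KM| = 38.60 ✓; ∠(KM, ME) = 90.00° ✓; |ME| = 18.90 ✗.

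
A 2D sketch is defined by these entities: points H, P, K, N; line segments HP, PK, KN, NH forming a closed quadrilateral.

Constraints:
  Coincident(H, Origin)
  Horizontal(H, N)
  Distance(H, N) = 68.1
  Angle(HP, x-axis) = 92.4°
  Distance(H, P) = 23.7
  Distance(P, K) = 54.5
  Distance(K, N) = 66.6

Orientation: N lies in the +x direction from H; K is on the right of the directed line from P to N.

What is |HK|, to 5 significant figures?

31.182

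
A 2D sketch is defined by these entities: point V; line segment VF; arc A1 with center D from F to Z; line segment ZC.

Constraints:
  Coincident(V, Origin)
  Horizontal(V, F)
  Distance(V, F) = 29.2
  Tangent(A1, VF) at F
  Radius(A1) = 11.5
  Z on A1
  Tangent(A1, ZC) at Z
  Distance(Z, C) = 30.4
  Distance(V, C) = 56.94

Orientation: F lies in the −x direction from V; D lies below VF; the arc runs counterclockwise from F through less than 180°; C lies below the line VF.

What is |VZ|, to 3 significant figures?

42.6

V is at the origin; VF is horizontal with |VF| = 29.2 and F on the −x side, so F = (-29.2, 0.00). Since A1 is tangent to VF there, DF ⟂ VF, so D = F + (0, -11.5) = (-29.2, -11.5). Since DZ ⟂ ZC (tangency), |DC| = √(11.5² + 30.4²) = 32.5 regardless of where Z sits on A1. So C lies on both circle(V, 56.94) and circle(D, 32.5); the below-VF intersection is C = (-37.4, -43.0). Z is the foot of the tangent from C: Z = (-40.6, -12.7).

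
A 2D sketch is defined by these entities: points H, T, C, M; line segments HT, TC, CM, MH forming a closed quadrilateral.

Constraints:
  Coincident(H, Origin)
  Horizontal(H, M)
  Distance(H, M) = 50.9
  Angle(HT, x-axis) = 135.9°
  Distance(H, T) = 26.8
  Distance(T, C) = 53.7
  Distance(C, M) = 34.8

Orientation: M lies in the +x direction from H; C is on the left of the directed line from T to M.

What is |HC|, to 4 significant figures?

44.77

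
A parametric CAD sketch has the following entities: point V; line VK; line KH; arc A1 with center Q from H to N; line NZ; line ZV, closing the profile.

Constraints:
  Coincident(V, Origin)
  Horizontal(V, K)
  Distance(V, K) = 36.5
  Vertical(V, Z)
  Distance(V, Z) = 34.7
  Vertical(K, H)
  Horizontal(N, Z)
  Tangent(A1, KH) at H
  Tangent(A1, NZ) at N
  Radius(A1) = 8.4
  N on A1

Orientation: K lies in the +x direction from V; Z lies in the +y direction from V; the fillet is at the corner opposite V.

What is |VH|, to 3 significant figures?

45.0

V is at the origin; VK is horizontal with |VK| = 36.5 and K on the +x side, so K = (36.5, 0.00). VZ is vertical with |VZ| = 34.7 and Z on the +y side, so Z = (0.00, 34.7). The virtual corner opposite V is at (36.5, 34.7). A1 meets KH tangentially, so QH is at right angles to KH and since A1 is tangent to NZ there, QN ⟂ NZ, with radius 8.4, so the center Q sits 8.4 in from both sides at Q = (28.1, 26.3). That places the tangent points at H = (36.5, 26.3) on KH and N = (28.1, 34.7) on NZ. Then |VH| = |H − V| = 45.0.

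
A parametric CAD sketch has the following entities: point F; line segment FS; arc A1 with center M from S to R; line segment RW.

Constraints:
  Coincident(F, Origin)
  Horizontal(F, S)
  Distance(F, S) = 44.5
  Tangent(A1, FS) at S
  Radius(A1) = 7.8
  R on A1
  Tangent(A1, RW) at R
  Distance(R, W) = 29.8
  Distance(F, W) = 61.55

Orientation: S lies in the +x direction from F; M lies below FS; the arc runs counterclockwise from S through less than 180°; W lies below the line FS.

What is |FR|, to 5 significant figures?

38.729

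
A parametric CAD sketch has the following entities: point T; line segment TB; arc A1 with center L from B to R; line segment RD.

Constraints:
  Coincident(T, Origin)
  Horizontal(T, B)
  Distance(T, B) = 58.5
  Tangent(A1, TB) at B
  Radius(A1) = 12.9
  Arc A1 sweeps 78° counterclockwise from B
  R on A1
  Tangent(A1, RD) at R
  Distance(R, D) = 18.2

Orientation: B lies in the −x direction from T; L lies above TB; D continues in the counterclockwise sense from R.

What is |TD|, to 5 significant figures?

50.570

T is at the origin; T and B share the same y with |TB| = 58.5 and B on the −x side, so B = (-58.500, 0.0000). Since A1 is tangent to TB there, LB ⟂ TB, so L = B + (0, 12.9) = (-58.500, 12.900). On A1, B sits at bearing -90° from L; a 78° counterclockwise sweep puts R at bearing -12°, so R = L + 12.9·(cos -12°, sin -12°) = (-45.882, 10.218). A1 meets RD tangentially, so LR is at right angles to RD, so RD runs along (−sin -12°, cos -12°); with |RD| = 18.2, D = (-42.098, 28.020). Then |TD| = |D − T| = 50.570.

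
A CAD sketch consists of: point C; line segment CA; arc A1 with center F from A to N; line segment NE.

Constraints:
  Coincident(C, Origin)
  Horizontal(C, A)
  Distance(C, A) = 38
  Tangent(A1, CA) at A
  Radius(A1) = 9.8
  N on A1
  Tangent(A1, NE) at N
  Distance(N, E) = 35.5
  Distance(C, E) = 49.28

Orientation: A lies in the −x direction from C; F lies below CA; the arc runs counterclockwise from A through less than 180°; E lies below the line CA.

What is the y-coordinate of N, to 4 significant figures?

-15.99

Checks: |FN| = 9.800 ✓; ∠(FN, NE) = 90.00° ✓; |NE| = 35.50 ✓; |CE| = 49.28 ✓.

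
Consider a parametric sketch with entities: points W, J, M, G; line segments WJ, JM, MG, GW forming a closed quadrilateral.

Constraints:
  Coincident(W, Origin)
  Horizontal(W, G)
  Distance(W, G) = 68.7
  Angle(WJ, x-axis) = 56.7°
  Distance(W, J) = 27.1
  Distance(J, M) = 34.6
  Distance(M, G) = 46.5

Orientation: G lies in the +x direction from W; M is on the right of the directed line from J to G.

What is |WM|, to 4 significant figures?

25.88

Checks: |JM| = 34.60 ✓; |MG| = 46.50 ✓.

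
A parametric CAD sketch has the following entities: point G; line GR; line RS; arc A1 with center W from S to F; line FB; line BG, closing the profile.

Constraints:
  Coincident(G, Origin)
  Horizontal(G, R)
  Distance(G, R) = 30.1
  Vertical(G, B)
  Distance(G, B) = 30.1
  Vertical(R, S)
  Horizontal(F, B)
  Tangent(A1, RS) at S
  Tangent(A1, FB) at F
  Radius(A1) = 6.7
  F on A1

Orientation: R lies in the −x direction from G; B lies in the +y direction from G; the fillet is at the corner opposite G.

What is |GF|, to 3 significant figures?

38.1

G is at the origin; GR is horizontal with |GR| = 30.1 and R on the −x side, so R = (-30.1, 0.00). G and B share the same x with |GB| = 30.1 and B on the +y side, so B = (0.00, 30.1). The virtual corner opposite G is at (-30.1, 30.1). Tangency of A1 to RS means the radius WS is perpendicular to RS and since A1 is tangent to FB there, WF ⟂ FB, with radius 6.7, so the center W sits 6.7 in from both sides at W = (-23.4, 23.4). That places the tangent points at S = (-30.1, 23.4) on RS and F = (-23.4, 30.1) on FB. Then |GF| = |F − G| = 38.1.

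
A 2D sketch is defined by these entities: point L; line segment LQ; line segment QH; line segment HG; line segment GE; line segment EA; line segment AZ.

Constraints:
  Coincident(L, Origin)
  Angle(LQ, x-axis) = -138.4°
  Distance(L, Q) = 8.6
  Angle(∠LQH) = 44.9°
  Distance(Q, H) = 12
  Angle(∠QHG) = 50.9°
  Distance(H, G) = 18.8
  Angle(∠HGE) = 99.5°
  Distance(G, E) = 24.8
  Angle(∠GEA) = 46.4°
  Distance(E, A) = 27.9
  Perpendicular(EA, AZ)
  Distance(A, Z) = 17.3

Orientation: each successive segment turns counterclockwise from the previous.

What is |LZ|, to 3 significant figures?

6.35

L is at the origin; LQ runs at -138.4° with length 8.6, so Q = (-6.43, -5.71). ∠LQH = 44.9° gives QH at -3.30° from the x-axis; with |QH| = 12.0, H = (5.55, -6.40). ∠QHG = 50.9° gives HG at 126° from the x-axis; with |HG| = 18.8, G = (-5.45, 8.85). ∠HGE = 99.5° gives GE at -154° from the x-axis; with |GE| = 24.8, E = (-27.7, -2.14). ∠GEA = 46.4° gives EA at -20.1° from the x-axis; with |EA| = 27.9, A = (-1.48, -11.7). EA is perpendicular to AZ, so AZ runs at 69.9°; with |AZ| = 17.3, Z = (4.47, 4.52). Then |LZ| = |Z − L| = 6.35.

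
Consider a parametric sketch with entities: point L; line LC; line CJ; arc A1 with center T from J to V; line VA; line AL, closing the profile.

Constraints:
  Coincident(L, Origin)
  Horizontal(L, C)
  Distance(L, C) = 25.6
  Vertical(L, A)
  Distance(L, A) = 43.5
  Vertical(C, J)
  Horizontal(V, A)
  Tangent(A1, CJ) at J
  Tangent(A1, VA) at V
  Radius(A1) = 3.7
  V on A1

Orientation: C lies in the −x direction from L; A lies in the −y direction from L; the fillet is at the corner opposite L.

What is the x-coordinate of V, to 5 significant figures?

-21.900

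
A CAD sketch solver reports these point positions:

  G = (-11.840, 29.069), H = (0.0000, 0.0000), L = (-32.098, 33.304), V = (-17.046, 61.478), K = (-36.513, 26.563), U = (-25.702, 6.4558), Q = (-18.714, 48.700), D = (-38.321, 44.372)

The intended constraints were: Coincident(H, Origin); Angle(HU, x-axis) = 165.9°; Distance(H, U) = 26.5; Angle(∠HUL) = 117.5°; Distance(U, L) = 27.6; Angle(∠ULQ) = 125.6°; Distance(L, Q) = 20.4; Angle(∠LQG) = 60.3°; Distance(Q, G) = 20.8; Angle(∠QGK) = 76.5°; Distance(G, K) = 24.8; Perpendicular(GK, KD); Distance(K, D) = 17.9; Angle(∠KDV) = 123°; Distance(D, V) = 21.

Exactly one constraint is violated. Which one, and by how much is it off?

Distance(D, V) = 21 — off by 6.30.

H = (0.00, 0.00) ✓; HU at 165.9° ✓; |HU| = 26.50 ✓; ∠HUL = 117.5° ✓; |UL| = 27.60 ✓; ∠ULQ = 125.6° ✓; |LQ| = 20.40 ✓; ∠LQG = 60.30° ✓; |QG| = 20.80 ✓; ∠QGK = 76.50° ✓; |GK| = 24.80 ✓; ∠(GK, KD) = 90.00° ✓; |KD| = 17.90 ✓; ∠KDV = 123.0° ✓; |DV| = 27.30 ✗.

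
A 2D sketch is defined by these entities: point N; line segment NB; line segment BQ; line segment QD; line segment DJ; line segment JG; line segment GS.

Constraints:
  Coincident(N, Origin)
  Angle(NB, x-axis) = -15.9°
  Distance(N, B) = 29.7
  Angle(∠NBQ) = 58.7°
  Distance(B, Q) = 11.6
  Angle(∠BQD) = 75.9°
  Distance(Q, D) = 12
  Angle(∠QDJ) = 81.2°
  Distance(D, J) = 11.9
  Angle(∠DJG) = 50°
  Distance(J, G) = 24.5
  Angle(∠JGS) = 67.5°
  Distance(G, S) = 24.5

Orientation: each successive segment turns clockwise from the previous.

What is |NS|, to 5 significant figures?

7.9264

∠DJG = 50.0° gives JG at -110.10° from the x-axis; with |JG| = 24.5, G = (17.060, -24.450). ∠JGS = 67.5° gives GS at 137.40° from the x-axis; with |GS| = 24.5, S = (-0.97484, -7.8662). Then |NS| = |S − N| = 7.9264.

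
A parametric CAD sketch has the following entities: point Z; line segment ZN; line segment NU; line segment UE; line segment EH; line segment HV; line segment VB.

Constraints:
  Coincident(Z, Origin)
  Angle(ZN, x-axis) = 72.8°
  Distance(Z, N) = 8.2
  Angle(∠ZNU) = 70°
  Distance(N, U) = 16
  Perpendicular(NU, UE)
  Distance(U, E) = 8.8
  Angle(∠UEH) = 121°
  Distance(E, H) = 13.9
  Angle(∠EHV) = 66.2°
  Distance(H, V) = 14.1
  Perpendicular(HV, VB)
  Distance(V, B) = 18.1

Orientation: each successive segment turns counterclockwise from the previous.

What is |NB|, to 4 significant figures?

20.28

Z is at the origin; ZN runs at 72.8° with length 8.2, so N = (2.425, 7.833). ∠ZNU = 70.0° gives NU at -177.2° from the x-axis; with |NU| = 16.0, U = (-13.56, 7.052). NU ⟂ UE, so UE runs at -87.20°; with |UE| = 8.8, E = (-13.13, -1.738). ∠UEH = 121.0° gives EH at -28.20° from the x-axis; with |EH| = 13.9, H = (-0.8761, -8.306). ∠EHV = 66.2° gives HV at 85.60° from the x-axis; with |HV| = 14.1, V = (0.2056, 5.752). The perpendicularity gives VB at right angles to HV, so VB runs at 175.6°; with |VB| = 18.1, B = (-17.84, 7.141). Then |NB| = |B − N| = 20.28.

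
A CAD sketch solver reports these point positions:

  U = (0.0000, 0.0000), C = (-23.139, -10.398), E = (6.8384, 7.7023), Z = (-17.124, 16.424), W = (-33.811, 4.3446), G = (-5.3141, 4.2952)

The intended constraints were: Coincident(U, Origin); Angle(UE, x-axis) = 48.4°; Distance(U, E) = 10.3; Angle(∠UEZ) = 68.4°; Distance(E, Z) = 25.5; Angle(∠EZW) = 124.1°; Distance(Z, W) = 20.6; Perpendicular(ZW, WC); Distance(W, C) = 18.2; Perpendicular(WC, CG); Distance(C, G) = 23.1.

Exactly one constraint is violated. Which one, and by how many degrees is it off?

Perpendicular(WC, CG) — off by 3.60°.

U = (0.00, 0.00) ✓; UE at 48.40° ✓; |UE| = 10.30 ✓; ∠UEZ = 68.40° ✓; |EZ| = 25.50 ✓; ∠EZW = 124.1° ✓; |ZW| = 20.60 ✓; ∠(ZW, WC) = 90.00° ✓; |WC| = 18.20 ✓; ∠(WC, CG) = 93.60° ✗; |CG| = 23.10 ✓.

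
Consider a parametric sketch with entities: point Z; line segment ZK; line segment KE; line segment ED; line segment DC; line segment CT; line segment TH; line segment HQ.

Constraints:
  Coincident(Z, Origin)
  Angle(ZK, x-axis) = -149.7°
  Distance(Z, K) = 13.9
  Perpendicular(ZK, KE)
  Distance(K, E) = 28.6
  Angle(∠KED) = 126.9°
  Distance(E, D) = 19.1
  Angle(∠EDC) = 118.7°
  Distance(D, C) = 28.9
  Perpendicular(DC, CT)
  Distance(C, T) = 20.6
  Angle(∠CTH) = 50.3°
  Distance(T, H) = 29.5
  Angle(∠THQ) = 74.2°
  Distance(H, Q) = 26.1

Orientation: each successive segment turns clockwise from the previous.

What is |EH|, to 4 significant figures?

21.48

DC is perpendicular to CT, so CT runs at -84.10°; with |CT| = 20.6, T = (11.84, 17.77). ∠CTH = 50.3° gives TH at 146.2° from the x-axis; with |TH| = 29.5, H = (-12.68, 34.18). Then |EH| = |H − E| = 21.48.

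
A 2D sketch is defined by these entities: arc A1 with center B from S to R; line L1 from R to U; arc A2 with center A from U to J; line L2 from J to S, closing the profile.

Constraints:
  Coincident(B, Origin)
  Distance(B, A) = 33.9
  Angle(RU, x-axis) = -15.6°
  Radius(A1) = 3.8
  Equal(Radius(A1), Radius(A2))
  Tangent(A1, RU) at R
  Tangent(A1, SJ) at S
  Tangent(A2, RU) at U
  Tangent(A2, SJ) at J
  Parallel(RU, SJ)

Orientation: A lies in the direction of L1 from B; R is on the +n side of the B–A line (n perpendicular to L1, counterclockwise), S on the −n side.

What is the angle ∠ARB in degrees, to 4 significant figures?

83.60°

The slot axis is L1's direction at -15.6°, so u = (cos -15.6°, sin -15.6°) = (0.9632, -0.2689) and n = (−sin -15.6°, cos -15.6°) = (0.2689, 0.9632). B is at the origin and A lies 33.9 along u from B, so A = 33.9·u = (32.65, -9.116). Tangency of A1 to both parallel lines with radius 3.8 puts R and S at B ± 3.8·n: R = (1.022, 3.660), S = (-1.022, -3.660). Then cos ∠ARB = RA·RB / (|RA||RB|), giving 83.60°.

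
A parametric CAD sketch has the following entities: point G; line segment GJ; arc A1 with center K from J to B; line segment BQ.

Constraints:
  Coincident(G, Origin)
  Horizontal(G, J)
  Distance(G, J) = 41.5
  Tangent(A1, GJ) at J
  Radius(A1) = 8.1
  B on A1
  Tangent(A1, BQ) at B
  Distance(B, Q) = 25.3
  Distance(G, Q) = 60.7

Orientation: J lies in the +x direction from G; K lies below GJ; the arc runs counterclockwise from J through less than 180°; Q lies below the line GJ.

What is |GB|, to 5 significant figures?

37.564

G is at the origin; GJ is horizontal with |GJ| = 41.5 and J on the +x side, so J = (41.500, 0.0000). A1 meets GJ tangentially, so KJ is at right angles to GJ, so K = J + (0, -8.1) = (41.500, -8.1000). Since KB ⟂ BQ (tangency), |KQ| = √(8.1² + 25.3²) = 26.565 regardless of where B sits on A1. So Q lies on both circle(G, 60.7) and circle(K, 26.565); the below-GJ intersection is Q = (51.007, -32.906). B is the foot of the tangent from Q: B = (35.181, -13.167).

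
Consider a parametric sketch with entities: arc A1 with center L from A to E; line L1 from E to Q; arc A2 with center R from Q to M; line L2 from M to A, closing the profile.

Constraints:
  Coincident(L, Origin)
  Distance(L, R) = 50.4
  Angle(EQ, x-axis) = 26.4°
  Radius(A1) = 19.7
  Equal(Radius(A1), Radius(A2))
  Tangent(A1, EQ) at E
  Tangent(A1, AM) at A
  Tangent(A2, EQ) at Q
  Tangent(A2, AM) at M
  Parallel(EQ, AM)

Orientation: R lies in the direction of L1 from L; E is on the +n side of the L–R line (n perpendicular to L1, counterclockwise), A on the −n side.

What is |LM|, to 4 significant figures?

54.11

The slot axis is L1's direction at 26.4°, so u = (cos 26.4°, sin 26.4°) = (0.8957, 0.4446) and n = (−sin 26.4°, cos 26.4°) = (-0.4446, 0.8957). L is at the origin and R lies 50.4 along u from L, so R = 50.4·u = (45.14, 22.41). Tangency of A1 to both parallel lines with radius 19.7 puts E and A at L ± 19.7·n: E = (-8.759, 17.65), A = (8.759, -17.65). Equal radii place Q and M the same way about R: Q = R + 19.7·n = (36.38, 40.06), M = R − 19.7·n = (53.90, 4.764). Then |LM| = |M − L| = 54.11.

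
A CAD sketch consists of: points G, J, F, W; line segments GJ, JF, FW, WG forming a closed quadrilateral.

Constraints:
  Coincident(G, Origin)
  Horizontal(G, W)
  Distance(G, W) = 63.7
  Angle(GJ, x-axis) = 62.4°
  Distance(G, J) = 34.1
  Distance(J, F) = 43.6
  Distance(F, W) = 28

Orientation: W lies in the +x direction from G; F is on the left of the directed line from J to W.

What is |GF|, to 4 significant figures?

65.45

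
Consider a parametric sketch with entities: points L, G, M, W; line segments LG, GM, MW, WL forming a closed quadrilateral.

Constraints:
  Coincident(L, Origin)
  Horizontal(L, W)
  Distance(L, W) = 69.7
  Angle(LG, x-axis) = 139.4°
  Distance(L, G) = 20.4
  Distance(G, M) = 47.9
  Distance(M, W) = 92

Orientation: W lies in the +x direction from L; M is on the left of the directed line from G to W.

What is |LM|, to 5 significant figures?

58.926

L is at the origin; LW is horizontal with |LW| = 69.7 and W in +x, so W = (69.7, 0). LG runs at 139.4° with |LG| = 20.4, so G = (-15.489, 13.276). M is determined by |GM| = 47.9 and |MW| = 92.0 together: it lies at the intersection of circle(G, 47.9) and circle(W, 92.0). With |GW| = 86.217, the foot of the radical line on GW is 7.3294 from G and the perpendicular offset is √(47.9² − 7.3294²) = 47.336. Taking the left-of-GW solution: M = (-0.95832, 58.919).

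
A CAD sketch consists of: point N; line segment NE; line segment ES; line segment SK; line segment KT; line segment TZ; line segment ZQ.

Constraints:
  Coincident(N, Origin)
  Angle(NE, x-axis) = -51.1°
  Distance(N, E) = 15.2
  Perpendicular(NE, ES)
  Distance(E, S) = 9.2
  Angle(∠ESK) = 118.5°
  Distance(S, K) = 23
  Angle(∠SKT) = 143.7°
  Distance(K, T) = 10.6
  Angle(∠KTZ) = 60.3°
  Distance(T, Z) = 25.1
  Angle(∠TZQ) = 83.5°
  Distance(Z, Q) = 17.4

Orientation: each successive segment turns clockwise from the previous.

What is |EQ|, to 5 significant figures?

11.294

∠KTZ = 60.3° gives TZ at 1.4000° from the x-axis; with |TZ| = 25.1, Z = (0.76862, 0.92192). ∠TZQ = 83.5° gives ZQ at -95.100° from the x-axis; with |ZQ| = 17.4, Q = (-0.77814, -16.409). Then |EQ| = |Q − E| = 11.294.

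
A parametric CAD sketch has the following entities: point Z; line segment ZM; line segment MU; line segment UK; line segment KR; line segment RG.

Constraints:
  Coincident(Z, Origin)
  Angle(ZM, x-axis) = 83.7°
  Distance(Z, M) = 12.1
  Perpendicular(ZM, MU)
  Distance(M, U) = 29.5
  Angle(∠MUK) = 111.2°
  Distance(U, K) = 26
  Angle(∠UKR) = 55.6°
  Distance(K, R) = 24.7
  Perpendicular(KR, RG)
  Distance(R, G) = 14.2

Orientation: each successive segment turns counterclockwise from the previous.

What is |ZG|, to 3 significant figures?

19.5

∠UKR = 55.6° gives KR at 6.90° from the x-axis; with |KR| = 24.7, R = (-15.5, -4.83). KR ⟂ RG, so RG runs at 96.9°; with |RG| = 14.2, G = (-17.2, 9.27). Then |ZG| = |G − Z| = 19.5.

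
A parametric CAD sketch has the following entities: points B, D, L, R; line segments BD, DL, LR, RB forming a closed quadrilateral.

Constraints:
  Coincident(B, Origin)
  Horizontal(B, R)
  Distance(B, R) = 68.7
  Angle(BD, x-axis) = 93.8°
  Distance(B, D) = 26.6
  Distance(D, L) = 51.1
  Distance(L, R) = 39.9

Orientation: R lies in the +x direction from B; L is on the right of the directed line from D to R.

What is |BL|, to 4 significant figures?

33.43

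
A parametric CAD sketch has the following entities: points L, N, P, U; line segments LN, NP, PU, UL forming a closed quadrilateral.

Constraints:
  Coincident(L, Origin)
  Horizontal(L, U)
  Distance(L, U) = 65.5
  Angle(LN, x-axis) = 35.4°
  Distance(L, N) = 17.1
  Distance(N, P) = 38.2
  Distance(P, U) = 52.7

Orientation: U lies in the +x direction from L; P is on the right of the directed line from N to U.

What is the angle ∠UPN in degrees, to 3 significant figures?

68.4°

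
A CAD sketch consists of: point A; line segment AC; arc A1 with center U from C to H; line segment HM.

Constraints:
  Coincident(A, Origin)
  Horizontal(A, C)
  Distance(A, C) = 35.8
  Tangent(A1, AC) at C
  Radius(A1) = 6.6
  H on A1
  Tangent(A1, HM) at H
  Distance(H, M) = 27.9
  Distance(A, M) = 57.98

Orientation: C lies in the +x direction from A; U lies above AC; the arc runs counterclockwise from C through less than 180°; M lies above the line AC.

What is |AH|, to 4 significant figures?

42.58

Checks: A.y = 0.00, C.y = 0.00 ✓; |UH| = 6.600 ✓; ∠(UH, HM) = 90.00° ✓; |HM| = 27.90 ✓; |AM| = 57.98 ✓.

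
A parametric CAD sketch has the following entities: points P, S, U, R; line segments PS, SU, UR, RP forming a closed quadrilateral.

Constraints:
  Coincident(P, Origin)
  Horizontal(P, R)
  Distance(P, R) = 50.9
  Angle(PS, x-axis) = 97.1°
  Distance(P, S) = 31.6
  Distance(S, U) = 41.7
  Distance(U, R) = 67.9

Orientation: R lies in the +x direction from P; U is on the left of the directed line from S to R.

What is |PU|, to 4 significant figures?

66.80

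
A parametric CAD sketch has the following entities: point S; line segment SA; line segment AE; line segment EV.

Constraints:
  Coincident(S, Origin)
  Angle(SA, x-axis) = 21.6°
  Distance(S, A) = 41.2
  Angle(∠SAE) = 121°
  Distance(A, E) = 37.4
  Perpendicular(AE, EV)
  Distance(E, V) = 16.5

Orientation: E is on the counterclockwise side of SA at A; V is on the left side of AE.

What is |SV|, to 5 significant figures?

61.565

∠SAE = 121.0°, so AE runs at 21.6° + (180° − 121.0°) = 80.600° from the x-axis; with |AE| = 37.4, E = A + 37.4·(cos 80.600°, sin 80.600°) = (44.415, 52.065). The perpendicularity gives EV at right angles to AE; with |EV| = 16.5 on the left of AE, V = E + 16.5·(-0.98657, 0.16333) = (28.137, 54.759). Then |SV| = |V − S| = 61.565.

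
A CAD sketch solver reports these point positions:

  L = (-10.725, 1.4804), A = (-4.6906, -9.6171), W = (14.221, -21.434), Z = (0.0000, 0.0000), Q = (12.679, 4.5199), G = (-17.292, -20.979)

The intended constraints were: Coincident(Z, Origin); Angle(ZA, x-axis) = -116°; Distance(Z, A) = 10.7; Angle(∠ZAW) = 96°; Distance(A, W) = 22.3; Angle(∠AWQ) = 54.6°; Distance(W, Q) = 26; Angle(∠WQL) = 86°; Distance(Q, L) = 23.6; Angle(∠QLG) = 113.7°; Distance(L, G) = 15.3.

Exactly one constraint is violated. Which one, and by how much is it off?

Distance(L, G) = 15.3 — off by 8.10.

Z = (0.00, 0.00) ✓; ZA at -116.0° ✓; |ZA| = 10.70 ✓; ∠ZAW = 96.00° ✓; |AW| = 22.30 ✓; ∠AWQ = 54.60° ✓; |WQ| = 26.00 ✓; ∠WQL = 86.00° ✓; |QL| = 23.60 ✓; ∠QLG = 113.7° ✓; |LG| = 23.40 ✗.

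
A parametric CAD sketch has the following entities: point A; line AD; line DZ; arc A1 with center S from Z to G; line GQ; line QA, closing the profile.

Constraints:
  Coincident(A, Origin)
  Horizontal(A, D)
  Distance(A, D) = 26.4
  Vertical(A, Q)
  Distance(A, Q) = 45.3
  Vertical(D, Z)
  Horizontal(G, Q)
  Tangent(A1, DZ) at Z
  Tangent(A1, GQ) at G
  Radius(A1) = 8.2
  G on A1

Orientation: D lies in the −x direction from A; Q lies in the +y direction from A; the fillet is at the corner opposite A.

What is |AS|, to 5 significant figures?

41.324

AQ is vertical with |AQ| = 45.3 and Q on the +y side, so Q = (0.0000, 45.300). The virtual corner opposite A is at (-26.400, 45.300). The tangent condition forces SZ to be normal to DZ and A1 meets GQ tangentially, so SG is at right angles to GQ, with radius 8.2, so the center S sits 8.2 in from both sides at S = (-18.200, 37.100). Then |AS| = |S − A| = 41.324.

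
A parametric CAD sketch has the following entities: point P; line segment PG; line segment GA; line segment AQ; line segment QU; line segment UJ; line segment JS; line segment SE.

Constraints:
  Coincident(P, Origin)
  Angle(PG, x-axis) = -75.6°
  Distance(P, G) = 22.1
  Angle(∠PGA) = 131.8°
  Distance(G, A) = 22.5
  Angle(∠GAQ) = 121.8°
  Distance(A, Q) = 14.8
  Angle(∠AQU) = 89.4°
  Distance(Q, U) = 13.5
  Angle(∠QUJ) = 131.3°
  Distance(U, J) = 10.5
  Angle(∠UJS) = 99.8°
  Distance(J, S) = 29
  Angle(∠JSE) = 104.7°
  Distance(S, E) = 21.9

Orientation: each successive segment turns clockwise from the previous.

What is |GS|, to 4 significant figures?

17.64

P is at the origin; PG runs at -75.6° with length 22.1, so G = (5.496, -21.41). ∠PGA = 131.8° gives GA at -123.8° from the x-axis; with |GA| = 22.5, A = (-7.021, -40.10). ∠GAQ = 121.8° gives AQ at 178.0° from the x-axis; with |AQ| = 14.8, Q = (-21.81, -39.59). ∠AQU = 89.4° gives QU at 87.40° from the x-axis; with |QU| = 13.5, U = (-21.20, -26.10). ∠QUJ = 131.3° gives UJ at 38.70° from the x-axis; with |UJ| = 10.5, J = (-13.00, -19.54). ∠UJS = 99.8° gives JS at -41.50° from the x-axis; with |JS| = 29.0, S = (8.715, -38.75). Then |GS| = |S − G| = 17.64.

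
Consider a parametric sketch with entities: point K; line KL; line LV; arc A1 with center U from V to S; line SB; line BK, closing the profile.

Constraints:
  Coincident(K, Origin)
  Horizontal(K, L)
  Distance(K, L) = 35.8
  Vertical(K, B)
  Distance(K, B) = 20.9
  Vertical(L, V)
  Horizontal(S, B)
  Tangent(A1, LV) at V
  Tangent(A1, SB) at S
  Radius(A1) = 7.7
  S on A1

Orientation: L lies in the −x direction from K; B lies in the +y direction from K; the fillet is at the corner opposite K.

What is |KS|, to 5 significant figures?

35.020

K is at the origin; KL is horizontal with |KL| = 35.8 and L on the −x side, so L = (-35.800, 0.0000). KB is vertical with |KB| = 20.9 and B on the +y side, so B = (0.0000, 20.900). The virtual corner opposite K is at (-35.800, 20.900). Tangency of A1 to LV means the radius UV is perpendicular to LV and tangency of A1 to SB means the radius US is perpendicular to SB, with radius 7.7, so the center U sits 7.7 in from both sides at U = (-28.100, 13.200). That places the tangent points at V = (-35.800, 13.200) on LV and S = (-28.100, 20.900) on SB. Then |KS| = |S − K| = 35.020.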